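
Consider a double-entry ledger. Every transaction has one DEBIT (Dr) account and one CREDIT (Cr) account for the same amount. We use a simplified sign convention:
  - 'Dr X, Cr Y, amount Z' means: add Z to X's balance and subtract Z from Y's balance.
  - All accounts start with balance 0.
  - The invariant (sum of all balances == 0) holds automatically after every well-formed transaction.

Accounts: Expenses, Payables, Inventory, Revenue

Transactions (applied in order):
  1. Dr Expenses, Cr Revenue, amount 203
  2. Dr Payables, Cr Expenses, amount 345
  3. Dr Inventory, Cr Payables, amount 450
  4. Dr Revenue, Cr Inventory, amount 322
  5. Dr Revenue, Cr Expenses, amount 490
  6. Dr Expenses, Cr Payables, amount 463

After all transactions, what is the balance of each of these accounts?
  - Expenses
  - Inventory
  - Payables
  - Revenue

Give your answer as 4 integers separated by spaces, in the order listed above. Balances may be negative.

Answer: -169 128 -568 609

Derivation:
After txn 1 (Dr Expenses, Cr Revenue, amount 203): Expenses=203 Revenue=-203
After txn 2 (Dr Payables, Cr Expenses, amount 345): Expenses=-142 Payables=345 Revenue=-203
After txn 3 (Dr Inventory, Cr Payables, amount 450): Expenses=-142 Inventory=450 Payables=-105 Revenue=-203
After txn 4 (Dr Revenue, Cr Inventory, amount 322): Expenses=-142 Inventory=128 Payables=-105 Revenue=119
After txn 5 (Dr Revenue, Cr Expenses, amount 490): Expenses=-632 Inventory=128 Payables=-105 Revenue=609
After txn 6 (Dr Expenses, Cr Payables, amount 463): Expenses=-169 Inventory=128 Payables=-568 Revenue=609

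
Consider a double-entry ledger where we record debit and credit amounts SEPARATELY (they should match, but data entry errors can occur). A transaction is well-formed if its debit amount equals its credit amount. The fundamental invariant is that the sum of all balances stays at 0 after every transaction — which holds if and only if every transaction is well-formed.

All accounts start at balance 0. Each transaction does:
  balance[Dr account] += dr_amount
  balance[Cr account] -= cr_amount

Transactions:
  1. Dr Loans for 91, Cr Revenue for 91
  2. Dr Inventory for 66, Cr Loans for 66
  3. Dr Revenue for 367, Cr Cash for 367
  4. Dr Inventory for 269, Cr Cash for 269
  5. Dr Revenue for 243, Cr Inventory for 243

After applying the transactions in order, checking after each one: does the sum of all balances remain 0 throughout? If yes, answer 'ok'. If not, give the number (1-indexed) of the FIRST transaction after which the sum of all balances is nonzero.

Answer: ok

Derivation:
After txn 1: dr=91 cr=91 sum_balances=0
After txn 2: dr=66 cr=66 sum_balances=0
After txn 3: dr=367 cr=367 sum_balances=0
After txn 4: dr=269 cr=269 sum_balances=0
After txn 5: dr=243 cr=243 sum_balances=0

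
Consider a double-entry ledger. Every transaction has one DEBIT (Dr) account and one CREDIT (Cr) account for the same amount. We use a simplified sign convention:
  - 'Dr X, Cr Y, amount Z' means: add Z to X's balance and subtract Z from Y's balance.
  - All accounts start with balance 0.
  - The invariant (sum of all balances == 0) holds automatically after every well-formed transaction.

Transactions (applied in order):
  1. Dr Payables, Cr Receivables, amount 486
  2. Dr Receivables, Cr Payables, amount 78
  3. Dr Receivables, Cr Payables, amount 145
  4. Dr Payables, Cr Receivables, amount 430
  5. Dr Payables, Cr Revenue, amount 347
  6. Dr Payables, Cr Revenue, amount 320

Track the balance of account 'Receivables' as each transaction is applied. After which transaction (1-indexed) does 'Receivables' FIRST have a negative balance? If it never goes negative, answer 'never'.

Answer: 1

Derivation:
After txn 1: Receivables=-486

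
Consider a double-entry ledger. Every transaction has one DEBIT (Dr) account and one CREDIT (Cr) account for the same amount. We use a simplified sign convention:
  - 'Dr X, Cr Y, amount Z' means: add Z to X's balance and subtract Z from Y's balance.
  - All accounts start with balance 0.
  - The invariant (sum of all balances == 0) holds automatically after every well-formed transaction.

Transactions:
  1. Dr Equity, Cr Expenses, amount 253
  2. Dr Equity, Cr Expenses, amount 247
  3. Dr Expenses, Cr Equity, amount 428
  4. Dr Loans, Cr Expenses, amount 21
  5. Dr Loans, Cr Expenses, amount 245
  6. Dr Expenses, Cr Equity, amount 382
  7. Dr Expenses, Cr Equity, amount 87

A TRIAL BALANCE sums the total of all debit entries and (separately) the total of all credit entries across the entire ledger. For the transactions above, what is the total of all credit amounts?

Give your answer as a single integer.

Answer: 1663

Derivation:
Txn 1: credit+=253
Txn 2: credit+=247
Txn 3: credit+=428
Txn 4: credit+=21
Txn 5: credit+=245
Txn 6: credit+=382
Txn 7: credit+=87
Total credits = 1663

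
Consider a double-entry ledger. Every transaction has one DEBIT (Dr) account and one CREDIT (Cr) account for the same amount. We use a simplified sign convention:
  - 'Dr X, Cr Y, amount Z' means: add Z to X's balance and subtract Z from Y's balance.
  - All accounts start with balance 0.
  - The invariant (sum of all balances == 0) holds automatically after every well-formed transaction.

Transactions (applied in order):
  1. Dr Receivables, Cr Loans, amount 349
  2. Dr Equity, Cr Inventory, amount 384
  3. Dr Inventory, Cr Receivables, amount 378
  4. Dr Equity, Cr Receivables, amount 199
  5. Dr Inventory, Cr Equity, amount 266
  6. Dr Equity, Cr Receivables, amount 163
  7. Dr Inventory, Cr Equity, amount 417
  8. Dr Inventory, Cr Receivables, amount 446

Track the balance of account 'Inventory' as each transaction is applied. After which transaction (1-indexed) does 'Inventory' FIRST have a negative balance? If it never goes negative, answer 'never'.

Answer: 2

Derivation:
After txn 1: Inventory=0
After txn 2: Inventory=-384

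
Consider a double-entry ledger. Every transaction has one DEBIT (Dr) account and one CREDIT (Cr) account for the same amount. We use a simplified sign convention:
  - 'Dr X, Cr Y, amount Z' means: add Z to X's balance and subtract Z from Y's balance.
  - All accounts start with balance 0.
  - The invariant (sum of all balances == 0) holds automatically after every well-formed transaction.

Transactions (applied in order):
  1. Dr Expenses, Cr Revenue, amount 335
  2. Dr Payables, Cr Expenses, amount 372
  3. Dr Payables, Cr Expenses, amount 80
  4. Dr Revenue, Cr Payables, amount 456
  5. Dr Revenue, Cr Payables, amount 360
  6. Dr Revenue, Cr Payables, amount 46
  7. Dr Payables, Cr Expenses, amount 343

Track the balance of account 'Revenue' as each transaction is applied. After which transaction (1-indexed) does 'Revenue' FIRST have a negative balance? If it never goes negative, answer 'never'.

Answer: 1

Derivation:
After txn 1: Revenue=-335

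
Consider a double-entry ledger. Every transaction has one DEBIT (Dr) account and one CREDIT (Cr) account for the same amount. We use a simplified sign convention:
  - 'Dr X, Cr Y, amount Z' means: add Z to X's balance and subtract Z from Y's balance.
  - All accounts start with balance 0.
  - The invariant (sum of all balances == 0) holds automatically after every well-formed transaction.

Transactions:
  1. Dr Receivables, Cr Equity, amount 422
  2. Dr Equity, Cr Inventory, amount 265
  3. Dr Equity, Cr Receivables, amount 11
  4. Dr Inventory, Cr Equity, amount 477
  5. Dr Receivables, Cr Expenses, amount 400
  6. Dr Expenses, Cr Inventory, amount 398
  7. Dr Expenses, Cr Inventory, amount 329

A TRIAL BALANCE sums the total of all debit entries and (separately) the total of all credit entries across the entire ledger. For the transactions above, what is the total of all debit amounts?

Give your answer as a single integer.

Answer: 2302

Derivation:
Txn 1: debit+=422
Txn 2: debit+=265
Txn 3: debit+=11
Txn 4: debit+=477
Txn 5: debit+=400
Txn 6: debit+=398
Txn 7: debit+=329
Total debits = 2302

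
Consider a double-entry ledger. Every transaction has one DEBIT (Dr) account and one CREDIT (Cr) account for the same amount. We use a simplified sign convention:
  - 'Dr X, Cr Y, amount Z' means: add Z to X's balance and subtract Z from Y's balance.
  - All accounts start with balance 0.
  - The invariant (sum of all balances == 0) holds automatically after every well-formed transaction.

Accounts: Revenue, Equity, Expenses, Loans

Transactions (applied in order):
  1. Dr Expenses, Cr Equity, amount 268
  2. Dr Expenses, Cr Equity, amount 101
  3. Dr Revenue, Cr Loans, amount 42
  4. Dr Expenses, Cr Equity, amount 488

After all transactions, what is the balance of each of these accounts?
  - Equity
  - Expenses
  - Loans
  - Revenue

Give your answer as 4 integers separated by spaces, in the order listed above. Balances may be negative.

Answer: -857 857 -42 42

Derivation:
After txn 1 (Dr Expenses, Cr Equity, amount 268): Equity=-268 Expenses=268
After txn 2 (Dr Expenses, Cr Equity, amount 101): Equity=-369 Expenses=369
After txn 3 (Dr Revenue, Cr Loans, amount 42): Equity=-369 Expenses=369 Loans=-42 Revenue=42
After txn 4 (Dr Expenses, Cr Equity, amount 488): Equity=-857 Expenses=857 Loans=-42 Revenue=42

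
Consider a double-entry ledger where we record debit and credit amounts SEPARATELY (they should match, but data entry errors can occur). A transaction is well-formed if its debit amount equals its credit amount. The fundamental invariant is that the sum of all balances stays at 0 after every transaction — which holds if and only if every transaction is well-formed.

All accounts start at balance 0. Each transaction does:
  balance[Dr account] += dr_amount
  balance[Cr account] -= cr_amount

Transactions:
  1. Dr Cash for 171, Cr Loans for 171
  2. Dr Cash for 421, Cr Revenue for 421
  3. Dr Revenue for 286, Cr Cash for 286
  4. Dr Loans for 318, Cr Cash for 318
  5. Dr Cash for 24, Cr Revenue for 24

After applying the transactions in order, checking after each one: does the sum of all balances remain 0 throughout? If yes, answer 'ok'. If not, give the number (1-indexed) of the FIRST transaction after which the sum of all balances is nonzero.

After txn 1: dr=171 cr=171 sum_balances=0
After txn 2: dr=421 cr=421 sum_balances=0
After txn 3: dr=286 cr=286 sum_balances=0
After txn 4: dr=318 cr=318 sum_balances=0
After txn 5: dr=24 cr=24 sum_balances=0

Answer: ok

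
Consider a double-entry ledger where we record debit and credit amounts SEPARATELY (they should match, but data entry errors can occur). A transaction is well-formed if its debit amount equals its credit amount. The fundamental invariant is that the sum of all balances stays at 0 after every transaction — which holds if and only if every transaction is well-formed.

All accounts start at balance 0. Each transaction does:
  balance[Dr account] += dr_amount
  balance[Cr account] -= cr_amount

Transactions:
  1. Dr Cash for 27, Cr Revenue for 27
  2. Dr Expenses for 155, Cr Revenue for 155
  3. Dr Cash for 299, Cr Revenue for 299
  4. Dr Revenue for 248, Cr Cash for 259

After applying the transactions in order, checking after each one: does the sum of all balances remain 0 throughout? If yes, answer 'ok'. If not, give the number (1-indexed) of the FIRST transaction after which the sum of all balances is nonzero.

Answer: 4

Derivation:
After txn 1: dr=27 cr=27 sum_balances=0
After txn 2: dr=155 cr=155 sum_balances=0
After txn 3: dr=299 cr=299 sum_balances=0
After txn 4: dr=248 cr=259 sum_balances=-11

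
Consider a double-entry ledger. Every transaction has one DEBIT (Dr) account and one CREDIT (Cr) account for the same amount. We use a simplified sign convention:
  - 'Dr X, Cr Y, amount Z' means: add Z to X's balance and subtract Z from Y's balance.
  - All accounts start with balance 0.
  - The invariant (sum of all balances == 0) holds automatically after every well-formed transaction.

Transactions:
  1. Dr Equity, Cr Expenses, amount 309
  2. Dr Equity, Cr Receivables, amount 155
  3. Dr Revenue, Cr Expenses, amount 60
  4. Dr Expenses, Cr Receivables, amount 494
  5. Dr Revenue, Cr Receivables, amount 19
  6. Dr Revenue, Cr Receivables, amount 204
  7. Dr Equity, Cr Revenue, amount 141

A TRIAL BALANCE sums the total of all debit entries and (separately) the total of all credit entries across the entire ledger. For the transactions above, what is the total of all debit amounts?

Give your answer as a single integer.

Txn 1: debit+=309
Txn 2: debit+=155
Txn 3: debit+=60
Txn 4: debit+=494
Txn 5: debit+=19
Txn 6: debit+=204
Txn 7: debit+=141
Total debits = 1382

Answer: 1382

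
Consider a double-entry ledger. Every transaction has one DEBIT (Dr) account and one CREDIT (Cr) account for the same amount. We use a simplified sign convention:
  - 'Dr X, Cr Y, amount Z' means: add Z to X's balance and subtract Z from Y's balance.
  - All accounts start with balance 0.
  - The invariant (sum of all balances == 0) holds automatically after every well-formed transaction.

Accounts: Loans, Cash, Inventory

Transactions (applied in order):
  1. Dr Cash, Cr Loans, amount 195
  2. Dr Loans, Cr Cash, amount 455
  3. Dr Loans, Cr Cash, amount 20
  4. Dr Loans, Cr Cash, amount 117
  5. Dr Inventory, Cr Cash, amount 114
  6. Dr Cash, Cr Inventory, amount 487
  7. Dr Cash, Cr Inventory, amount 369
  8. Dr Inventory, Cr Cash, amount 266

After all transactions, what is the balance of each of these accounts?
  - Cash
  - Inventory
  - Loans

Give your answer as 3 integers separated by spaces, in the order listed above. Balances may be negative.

Answer: 79 -476 397

Derivation:
After txn 1 (Dr Cash, Cr Loans, amount 195): Cash=195 Loans=-195
After txn 2 (Dr Loans, Cr Cash, amount 455): Cash=-260 Loans=260
After txn 3 (Dr Loans, Cr Cash, amount 20): Cash=-280 Loans=280
After txn 4 (Dr Loans, Cr Cash, amount 117): Cash=-397 Loans=397
After txn 5 (Dr Inventory, Cr Cash, amount 114): Cash=-511 Inventory=114 Loans=397
After txn 6 (Dr Cash, Cr Inventory, amount 487): Cash=-24 Inventory=-373 Loans=397
After txn 7 (Dr Cash, Cr Inventory, amount 369): Cash=345 Inventory=-742 Loans=397
After txn 8 (Dr Inventory, Cr Cash, amount 266): Cash=79 Inventory=-476 Loans=397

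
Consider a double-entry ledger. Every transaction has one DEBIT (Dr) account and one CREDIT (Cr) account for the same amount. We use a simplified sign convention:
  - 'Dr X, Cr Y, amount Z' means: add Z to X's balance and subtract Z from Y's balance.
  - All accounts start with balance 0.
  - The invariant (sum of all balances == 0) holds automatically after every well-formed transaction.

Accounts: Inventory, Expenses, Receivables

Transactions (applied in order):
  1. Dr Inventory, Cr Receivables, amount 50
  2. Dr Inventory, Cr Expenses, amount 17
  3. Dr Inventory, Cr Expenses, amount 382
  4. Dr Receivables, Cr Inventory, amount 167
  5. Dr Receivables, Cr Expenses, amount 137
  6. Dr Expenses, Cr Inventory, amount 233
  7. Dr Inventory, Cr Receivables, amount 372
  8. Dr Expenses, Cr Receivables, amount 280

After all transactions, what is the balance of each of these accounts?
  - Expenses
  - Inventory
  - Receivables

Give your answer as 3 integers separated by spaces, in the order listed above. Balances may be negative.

Answer: -23 421 -398

Derivation:
After txn 1 (Dr Inventory, Cr Receivables, amount 50): Inventory=50 Receivables=-50
After txn 2 (Dr Inventory, Cr Expenses, amount 17): Expenses=-17 Inventory=67 Receivables=-50
After txn 3 (Dr Inventory, Cr Expenses, amount 382): Expenses=-399 Inventory=449 Receivables=-50
After txn 4 (Dr Receivables, Cr Inventory, amount 167): Expenses=-399 Inventory=282 Receivables=117
After txn 5 (Dr Receivables, Cr Expenses, amount 137): Expenses=-536 Inventory=282 Receivables=254
After txn 6 (Dr Expenses, Cr Inventory, amount 233): Expenses=-303 Inventory=49 Receivables=254
After txn 7 (Dr Inventory, Cr Receivables, amount 372): Expenses=-303 Inventory=421 Receivables=-118
After txn 8 (Dr Expenses, Cr Receivables, amount 280): Expenses=-23 Inventory=421 Receivables=-398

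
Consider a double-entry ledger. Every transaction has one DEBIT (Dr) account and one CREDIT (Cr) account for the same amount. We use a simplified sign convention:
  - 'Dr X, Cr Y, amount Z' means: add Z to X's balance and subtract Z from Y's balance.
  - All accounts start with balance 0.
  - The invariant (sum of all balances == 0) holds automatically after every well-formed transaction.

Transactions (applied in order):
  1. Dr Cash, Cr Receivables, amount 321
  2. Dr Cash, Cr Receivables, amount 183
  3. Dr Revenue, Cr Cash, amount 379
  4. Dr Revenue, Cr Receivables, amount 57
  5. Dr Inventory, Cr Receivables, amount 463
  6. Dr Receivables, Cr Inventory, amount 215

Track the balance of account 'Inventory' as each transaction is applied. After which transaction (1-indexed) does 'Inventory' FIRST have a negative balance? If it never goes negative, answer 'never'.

After txn 1: Inventory=0
After txn 2: Inventory=0
After txn 3: Inventory=0
After txn 4: Inventory=0
After txn 5: Inventory=463
After txn 6: Inventory=248

Answer: never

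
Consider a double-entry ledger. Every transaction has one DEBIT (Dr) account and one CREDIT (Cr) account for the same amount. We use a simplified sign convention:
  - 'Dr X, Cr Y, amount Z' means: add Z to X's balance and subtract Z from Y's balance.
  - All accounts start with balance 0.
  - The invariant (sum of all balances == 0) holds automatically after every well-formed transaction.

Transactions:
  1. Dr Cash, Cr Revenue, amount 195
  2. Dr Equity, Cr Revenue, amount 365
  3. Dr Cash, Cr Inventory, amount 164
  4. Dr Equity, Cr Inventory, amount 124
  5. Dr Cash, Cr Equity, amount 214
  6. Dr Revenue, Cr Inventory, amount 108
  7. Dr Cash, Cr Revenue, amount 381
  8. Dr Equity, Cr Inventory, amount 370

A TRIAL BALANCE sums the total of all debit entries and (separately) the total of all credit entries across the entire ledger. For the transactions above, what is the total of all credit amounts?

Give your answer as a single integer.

Answer: 1921

Derivation:
Txn 1: credit+=195
Txn 2: credit+=365
Txn 3: credit+=164
Txn 4: credit+=124
Txn 5: credit+=214
Txn 6: credit+=108
Txn 7: credit+=381
Txn 8: credit+=370
Total credits = 1921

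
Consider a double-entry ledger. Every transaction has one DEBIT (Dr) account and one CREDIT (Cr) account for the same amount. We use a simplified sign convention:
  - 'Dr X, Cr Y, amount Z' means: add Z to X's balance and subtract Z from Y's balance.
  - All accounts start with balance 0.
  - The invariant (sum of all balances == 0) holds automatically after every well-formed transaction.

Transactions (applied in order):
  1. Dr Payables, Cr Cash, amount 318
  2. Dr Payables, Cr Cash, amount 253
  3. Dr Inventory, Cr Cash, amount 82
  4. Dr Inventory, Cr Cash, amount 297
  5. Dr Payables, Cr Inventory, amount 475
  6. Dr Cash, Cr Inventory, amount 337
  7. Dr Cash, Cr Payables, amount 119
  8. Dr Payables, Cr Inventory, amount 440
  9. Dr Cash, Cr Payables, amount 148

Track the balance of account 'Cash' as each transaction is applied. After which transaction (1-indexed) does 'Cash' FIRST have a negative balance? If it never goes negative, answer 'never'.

Answer: 1

Derivation:
After txn 1: Cash=-318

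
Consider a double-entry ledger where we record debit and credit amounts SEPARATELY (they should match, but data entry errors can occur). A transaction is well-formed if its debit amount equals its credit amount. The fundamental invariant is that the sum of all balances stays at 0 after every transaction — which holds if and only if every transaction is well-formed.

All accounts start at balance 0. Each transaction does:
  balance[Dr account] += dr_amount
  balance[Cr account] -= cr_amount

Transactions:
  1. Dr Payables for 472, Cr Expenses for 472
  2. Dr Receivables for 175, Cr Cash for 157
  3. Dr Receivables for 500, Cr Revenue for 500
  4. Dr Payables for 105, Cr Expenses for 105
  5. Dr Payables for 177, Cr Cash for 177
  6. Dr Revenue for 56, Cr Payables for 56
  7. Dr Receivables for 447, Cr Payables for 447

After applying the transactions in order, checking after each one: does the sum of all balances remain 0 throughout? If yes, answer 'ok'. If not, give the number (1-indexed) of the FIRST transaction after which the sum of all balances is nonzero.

After txn 1: dr=472 cr=472 sum_balances=0
After txn 2: dr=175 cr=157 sum_balances=18
After txn 3: dr=500 cr=500 sum_balances=18
After txn 4: dr=105 cr=105 sum_balances=18
After txn 5: dr=177 cr=177 sum_balances=18
After txn 6: dr=56 cr=56 sum_balances=18
After txn 7: dr=447 cr=447 sum_balances=18

Answer: 2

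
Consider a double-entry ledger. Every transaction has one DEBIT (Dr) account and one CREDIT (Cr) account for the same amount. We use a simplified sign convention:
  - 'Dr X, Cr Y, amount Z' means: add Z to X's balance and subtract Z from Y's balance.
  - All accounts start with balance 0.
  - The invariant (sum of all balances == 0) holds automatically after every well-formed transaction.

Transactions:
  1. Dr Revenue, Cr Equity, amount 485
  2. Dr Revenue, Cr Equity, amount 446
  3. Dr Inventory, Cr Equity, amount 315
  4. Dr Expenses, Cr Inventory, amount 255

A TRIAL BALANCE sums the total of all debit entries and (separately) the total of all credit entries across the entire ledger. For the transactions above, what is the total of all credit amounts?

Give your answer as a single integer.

Answer: 1501

Derivation:
Txn 1: credit+=485
Txn 2: credit+=446
Txn 3: credit+=315
Txn 4: credit+=255
Total credits = 1501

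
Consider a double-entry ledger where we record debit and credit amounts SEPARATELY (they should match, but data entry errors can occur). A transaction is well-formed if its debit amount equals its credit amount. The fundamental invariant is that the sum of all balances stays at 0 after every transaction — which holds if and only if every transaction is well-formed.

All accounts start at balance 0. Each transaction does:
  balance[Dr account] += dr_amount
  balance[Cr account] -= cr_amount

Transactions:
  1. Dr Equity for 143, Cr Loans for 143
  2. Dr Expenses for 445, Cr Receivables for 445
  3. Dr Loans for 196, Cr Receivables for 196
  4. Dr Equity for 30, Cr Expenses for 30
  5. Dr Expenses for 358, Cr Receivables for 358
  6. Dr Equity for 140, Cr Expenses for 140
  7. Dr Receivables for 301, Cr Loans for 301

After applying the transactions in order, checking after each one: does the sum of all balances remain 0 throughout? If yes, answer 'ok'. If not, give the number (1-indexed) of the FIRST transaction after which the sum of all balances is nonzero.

Answer: ok

Derivation:
After txn 1: dr=143 cr=143 sum_balances=0
After txn 2: dr=445 cr=445 sum_balances=0
After txn 3: dr=196 cr=196 sum_balances=0
After txn 4: dr=30 cr=30 sum_balances=0
After txn 5: dr=358 cr=358 sum_balances=0
After txn 6: dr=140 cr=140 sum_balances=0
After txn 7: dr=301 cr=301 sum_balances=0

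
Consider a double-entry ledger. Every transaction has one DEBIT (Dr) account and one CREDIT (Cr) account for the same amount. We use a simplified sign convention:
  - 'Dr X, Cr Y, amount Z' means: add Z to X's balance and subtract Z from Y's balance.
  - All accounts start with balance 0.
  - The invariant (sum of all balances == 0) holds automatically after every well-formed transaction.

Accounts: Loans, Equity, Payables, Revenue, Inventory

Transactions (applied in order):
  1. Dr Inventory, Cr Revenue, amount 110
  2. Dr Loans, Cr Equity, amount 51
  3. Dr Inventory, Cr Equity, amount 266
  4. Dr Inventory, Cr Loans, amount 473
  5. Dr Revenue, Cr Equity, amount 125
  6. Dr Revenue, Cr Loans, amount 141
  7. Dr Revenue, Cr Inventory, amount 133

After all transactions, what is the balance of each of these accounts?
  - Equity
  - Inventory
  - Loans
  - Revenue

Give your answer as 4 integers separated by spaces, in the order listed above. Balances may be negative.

Answer: -442 716 -563 289

Derivation:
After txn 1 (Dr Inventory, Cr Revenue, amount 110): Inventory=110 Revenue=-110
After txn 2 (Dr Loans, Cr Equity, amount 51): Equity=-51 Inventory=110 Loans=51 Revenue=-110
After txn 3 (Dr Inventory, Cr Equity, amount 266): Equity=-317 Inventory=376 Loans=51 Revenue=-110
After txn 4 (Dr Inventory, Cr Loans, amount 473): Equity=-317 Inventory=849 Loans=-422 Revenue=-110
After txn 5 (Dr Revenue, Cr Equity, amount 125): Equity=-442 Inventory=849 Loans=-422 Revenue=15
After txn 6 (Dr Revenue, Cr Loans, amount 141): Equity=-442 Inventory=849 Loans=-563 Revenue=156
After txn 7 (Dr Revenue, Cr Inventory, amount 133): Equity=-442 Inventory=716 Loans=-563 Revenue=289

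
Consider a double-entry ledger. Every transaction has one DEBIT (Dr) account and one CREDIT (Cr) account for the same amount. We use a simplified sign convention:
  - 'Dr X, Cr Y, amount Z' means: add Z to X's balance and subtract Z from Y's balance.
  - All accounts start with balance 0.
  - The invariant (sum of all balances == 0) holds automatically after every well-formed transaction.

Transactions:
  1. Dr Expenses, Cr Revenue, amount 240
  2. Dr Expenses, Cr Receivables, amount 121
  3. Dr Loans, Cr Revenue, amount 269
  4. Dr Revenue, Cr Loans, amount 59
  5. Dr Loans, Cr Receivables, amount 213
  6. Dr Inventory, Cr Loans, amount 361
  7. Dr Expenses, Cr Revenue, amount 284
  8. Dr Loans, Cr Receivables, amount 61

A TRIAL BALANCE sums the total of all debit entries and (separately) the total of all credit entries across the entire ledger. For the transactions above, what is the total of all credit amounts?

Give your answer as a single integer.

Answer: 1608

Derivation:
Txn 1: credit+=240
Txn 2: credit+=121
Txn 3: credit+=269
Txn 4: credit+=59
Txn 5: credit+=213
Txn 6: credit+=361
Txn 7: credit+=284
Txn 8: credit+=61
Total credits = 1608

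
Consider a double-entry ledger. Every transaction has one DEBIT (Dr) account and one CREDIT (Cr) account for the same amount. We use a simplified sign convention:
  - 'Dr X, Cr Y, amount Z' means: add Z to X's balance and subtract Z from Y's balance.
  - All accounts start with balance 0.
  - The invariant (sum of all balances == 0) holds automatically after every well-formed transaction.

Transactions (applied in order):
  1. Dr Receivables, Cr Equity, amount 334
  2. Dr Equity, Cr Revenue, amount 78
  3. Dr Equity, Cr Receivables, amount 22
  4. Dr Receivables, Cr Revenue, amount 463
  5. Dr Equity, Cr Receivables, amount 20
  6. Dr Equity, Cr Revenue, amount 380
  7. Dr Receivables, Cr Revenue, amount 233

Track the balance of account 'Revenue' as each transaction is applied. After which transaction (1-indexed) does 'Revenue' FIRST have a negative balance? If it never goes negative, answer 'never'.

Answer: 2

Derivation:
After txn 1: Revenue=0
After txn 2: Revenue=-78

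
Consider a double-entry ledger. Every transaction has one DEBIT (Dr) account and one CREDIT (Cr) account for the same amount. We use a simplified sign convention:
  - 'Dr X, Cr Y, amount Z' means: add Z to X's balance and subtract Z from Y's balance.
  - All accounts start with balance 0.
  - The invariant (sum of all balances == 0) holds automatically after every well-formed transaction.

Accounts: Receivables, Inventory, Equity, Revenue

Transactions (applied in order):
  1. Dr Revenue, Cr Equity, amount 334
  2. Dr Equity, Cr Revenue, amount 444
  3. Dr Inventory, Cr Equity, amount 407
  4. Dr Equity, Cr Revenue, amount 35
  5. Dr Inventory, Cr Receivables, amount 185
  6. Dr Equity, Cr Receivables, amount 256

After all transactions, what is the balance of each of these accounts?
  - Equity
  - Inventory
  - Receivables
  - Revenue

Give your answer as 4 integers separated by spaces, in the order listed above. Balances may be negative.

Answer: -6 592 -441 -145

Derivation:
After txn 1 (Dr Revenue, Cr Equity, amount 334): Equity=-334 Revenue=334
After txn 2 (Dr Equity, Cr Revenue, amount 444): Equity=110 Revenue=-110
After txn 3 (Dr Inventory, Cr Equity, amount 407): Equity=-297 Inventory=407 Revenue=-110
After txn 4 (Dr Equity, Cr Revenue, amount 35): Equity=-262 Inventory=407 Revenue=-145
After txn 5 (Dr Inventory, Cr Receivables, amount 185): Equity=-262 Inventory=592 Receivables=-185 Revenue=-145
After txn 6 (Dr Equity, Cr Receivables, amount 256): Equity=-6 Inventory=592 Receivables=-441 Revenue=-145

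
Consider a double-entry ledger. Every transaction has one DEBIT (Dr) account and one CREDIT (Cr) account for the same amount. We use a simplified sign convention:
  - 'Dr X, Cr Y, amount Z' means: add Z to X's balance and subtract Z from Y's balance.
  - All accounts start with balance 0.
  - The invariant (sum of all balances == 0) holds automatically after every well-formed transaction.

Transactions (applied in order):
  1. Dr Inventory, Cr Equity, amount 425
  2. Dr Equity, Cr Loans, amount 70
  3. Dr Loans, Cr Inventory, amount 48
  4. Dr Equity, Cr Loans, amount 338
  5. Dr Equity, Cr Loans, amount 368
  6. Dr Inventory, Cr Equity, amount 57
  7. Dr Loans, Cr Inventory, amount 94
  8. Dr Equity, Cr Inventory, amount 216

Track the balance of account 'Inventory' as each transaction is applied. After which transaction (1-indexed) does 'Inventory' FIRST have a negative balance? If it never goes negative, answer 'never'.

Answer: never

Derivation:
After txn 1: Inventory=425
After txn 2: Inventory=425
After txn 3: Inventory=377
After txn 4: Inventory=377
After txn 5: Inventory=377
After txn 6: Inventory=434
After txn 7: Inventory=340
After txn 8: Inventory=124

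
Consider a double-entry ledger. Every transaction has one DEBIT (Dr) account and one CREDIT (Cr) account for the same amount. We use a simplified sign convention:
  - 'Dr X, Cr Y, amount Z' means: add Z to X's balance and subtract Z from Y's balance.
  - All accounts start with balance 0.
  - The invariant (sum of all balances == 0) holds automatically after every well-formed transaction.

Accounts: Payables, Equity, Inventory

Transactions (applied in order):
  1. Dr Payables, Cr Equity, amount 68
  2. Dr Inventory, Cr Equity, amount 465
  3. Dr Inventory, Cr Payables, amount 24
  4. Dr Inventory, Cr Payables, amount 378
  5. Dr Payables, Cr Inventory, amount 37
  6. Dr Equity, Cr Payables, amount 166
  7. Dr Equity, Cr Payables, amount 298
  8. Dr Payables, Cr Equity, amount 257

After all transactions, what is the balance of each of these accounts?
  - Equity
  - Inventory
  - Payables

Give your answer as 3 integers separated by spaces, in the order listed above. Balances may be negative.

After txn 1 (Dr Payables, Cr Equity, amount 68): Equity=-68 Payables=68
After txn 2 (Dr Inventory, Cr Equity, amount 465): Equity=-533 Inventory=465 Payables=68
After txn 3 (Dr Inventory, Cr Payables, amount 24): Equity=-533 Inventory=489 Payables=44
After txn 4 (Dr Inventory, Cr Payables, amount 378): Equity=-533 Inventory=867 Payables=-334
After txn 5 (Dr Payables, Cr Inventory, amount 37): Equity=-533 Inventory=830 Payables=-297
After txn 6 (Dr Equity, Cr Payables, amount 166): Equity=-367 Inventory=830 Payables=-463
After txn 7 (Dr Equity, Cr Payables, amount 298): Equity=-69 Inventory=830 Payables=-761
After txn 8 (Dr Payables, Cr Equity, amount 257): Equity=-326 Inventory=830 Payables=-504

Answer: -326 830 -504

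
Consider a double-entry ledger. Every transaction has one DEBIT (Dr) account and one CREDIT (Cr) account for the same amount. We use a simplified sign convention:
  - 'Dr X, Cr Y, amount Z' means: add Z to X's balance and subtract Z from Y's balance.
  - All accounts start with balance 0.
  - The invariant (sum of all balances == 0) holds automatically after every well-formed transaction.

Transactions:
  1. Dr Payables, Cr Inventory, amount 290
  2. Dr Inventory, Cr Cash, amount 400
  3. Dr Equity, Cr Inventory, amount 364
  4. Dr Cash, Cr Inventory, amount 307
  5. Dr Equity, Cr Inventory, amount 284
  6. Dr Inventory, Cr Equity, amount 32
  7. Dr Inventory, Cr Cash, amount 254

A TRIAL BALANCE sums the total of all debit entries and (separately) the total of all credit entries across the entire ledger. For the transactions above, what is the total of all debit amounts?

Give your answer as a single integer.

Txn 1: debit+=290
Txn 2: debit+=400
Txn 3: debit+=364
Txn 4: debit+=307
Txn 5: debit+=284
Txn 6: debit+=32
Txn 7: debit+=254
Total debits = 1931

Answer: 1931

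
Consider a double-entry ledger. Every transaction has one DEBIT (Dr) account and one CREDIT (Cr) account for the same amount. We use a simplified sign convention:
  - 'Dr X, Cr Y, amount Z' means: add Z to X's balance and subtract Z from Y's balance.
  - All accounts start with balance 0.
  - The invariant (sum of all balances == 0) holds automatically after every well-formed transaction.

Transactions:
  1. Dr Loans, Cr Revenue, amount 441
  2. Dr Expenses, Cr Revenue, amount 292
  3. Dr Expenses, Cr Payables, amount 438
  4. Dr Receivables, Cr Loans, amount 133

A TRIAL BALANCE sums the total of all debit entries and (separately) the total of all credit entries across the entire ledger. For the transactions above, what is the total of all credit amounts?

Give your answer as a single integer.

Txn 1: credit+=441
Txn 2: credit+=292
Txn 3: credit+=438
Txn 4: credit+=133
Total credits = 1304

Answer: 1304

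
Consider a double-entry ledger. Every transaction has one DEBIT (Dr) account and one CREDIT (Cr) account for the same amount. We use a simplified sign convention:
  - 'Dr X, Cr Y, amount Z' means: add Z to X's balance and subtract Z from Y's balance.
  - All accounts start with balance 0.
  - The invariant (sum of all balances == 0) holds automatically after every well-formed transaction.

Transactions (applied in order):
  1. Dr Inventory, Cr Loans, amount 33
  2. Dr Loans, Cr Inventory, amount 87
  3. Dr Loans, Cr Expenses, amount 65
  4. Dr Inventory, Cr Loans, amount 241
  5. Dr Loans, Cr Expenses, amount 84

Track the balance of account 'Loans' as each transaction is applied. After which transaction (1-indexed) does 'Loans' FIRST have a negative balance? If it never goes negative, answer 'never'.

Answer: 1

Derivation:
After txn 1: Loans=-33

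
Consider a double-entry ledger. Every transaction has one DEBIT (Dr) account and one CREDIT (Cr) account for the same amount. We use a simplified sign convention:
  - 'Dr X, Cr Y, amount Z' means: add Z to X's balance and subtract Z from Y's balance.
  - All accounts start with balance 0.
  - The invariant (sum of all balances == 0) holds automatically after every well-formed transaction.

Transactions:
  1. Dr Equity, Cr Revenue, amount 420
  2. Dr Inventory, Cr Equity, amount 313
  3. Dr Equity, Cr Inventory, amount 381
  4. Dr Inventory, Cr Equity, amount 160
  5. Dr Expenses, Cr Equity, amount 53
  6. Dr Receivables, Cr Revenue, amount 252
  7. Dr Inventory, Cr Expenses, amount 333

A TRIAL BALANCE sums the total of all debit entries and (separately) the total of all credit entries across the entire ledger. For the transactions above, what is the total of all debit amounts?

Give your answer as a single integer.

Answer: 1912

Derivation:
Txn 1: debit+=420
Txn 2: debit+=313
Txn 3: debit+=381
Txn 4: debit+=160
Txn 5: debit+=53
Txn 6: debit+=252
Txn 7: debit+=333
Total debits = 1912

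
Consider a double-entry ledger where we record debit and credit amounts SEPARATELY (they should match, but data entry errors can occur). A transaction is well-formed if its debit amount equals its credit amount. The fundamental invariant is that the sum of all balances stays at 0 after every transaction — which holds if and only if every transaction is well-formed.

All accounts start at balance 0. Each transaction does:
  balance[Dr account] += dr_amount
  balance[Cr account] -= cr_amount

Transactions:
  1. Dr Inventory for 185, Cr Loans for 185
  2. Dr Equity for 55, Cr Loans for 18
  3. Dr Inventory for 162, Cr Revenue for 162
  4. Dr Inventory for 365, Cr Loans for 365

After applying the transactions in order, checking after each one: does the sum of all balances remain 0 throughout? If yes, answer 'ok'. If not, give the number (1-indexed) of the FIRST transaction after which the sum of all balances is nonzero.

Answer: 2

Derivation:
After txn 1: dr=185 cr=185 sum_balances=0
After txn 2: dr=55 cr=18 sum_balances=37
After txn 3: dr=162 cr=162 sum_balances=37
After txn 4: dr=365 cr=365 sum_balances=37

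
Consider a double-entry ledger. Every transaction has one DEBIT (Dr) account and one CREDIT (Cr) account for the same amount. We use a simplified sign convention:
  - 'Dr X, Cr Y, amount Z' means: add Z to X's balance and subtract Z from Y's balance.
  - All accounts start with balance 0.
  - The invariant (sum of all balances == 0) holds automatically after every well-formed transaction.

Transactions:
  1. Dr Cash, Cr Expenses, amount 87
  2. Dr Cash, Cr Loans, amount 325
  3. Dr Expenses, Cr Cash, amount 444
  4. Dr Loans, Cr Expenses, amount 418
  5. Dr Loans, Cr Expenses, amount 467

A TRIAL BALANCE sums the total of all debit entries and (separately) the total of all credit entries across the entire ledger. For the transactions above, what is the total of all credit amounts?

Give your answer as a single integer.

Txn 1: credit+=87
Txn 2: credit+=325
Txn 3: credit+=444
Txn 4: credit+=418
Txn 5: credit+=467
Total credits = 1741

Answer: 1741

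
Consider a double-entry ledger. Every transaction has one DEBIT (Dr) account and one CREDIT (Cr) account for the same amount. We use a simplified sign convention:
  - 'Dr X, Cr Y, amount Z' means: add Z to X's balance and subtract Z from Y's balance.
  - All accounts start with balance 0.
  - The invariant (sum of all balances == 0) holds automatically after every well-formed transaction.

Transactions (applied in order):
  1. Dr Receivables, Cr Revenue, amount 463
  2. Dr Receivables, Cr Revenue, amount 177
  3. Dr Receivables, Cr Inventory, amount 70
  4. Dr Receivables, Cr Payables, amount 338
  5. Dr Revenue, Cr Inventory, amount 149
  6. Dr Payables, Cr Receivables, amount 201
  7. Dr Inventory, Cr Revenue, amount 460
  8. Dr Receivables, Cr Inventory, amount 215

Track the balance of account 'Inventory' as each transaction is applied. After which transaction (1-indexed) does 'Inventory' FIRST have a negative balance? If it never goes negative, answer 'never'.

After txn 1: Inventory=0
After txn 2: Inventory=0
After txn 3: Inventory=-70

Answer: 3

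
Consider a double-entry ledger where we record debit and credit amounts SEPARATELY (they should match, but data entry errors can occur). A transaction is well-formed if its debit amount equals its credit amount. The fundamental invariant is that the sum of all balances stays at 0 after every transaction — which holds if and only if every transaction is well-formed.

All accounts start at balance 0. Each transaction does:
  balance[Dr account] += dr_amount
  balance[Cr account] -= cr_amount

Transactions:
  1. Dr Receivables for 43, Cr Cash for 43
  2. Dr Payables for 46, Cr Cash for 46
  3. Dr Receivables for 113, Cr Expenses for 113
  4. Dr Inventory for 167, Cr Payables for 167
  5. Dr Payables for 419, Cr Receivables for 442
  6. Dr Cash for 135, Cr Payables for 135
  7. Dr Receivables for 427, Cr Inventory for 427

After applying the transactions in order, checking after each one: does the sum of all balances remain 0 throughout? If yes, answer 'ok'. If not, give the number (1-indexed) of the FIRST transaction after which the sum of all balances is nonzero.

After txn 1: dr=43 cr=43 sum_balances=0
After txn 2: dr=46 cr=46 sum_balances=0
After txn 3: dr=113 cr=113 sum_balances=0
After txn 4: dr=167 cr=167 sum_balances=0
After txn 5: dr=419 cr=442 sum_balances=-23
After txn 6: dr=135 cr=135 sum_balances=-23
After txn 7: dr=427 cr=427 sum_balances=-23

Answer: 5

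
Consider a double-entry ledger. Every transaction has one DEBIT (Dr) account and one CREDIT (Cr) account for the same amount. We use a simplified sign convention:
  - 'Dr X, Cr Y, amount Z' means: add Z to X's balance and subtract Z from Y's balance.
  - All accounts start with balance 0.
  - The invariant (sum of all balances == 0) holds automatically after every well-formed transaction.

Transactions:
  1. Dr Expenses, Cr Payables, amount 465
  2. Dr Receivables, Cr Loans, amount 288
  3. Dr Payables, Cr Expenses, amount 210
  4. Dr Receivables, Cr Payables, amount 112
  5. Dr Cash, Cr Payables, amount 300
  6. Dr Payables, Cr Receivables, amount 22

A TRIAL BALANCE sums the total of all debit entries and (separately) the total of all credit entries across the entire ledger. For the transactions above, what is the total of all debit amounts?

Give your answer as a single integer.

Answer: 1397

Derivation:
Txn 1: debit+=465
Txn 2: debit+=288
Txn 3: debit+=210
Txn 4: debit+=112
Txn 5: debit+=300
Txn 6: debit+=22
Total debits = 1397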